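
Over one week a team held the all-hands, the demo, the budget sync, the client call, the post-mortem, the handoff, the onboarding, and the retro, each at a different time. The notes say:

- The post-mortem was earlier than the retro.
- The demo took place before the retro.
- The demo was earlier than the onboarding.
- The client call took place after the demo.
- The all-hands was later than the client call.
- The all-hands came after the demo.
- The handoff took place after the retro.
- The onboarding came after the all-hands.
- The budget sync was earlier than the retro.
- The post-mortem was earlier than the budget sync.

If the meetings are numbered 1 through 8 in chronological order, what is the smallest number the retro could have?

The budget sync, the demo, and the post-mortem must all come before the retro — 3 forced predecessors.
Nothing else is forced ahead of the retro, so its earliest slot is position 3 + 1 = 4.

4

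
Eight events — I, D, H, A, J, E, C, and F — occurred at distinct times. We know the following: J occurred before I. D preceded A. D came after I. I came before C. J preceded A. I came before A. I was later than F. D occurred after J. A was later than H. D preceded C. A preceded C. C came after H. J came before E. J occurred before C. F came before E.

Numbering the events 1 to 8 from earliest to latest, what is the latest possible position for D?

D must come before A and C — 2 events forced after it.
Everything else can be placed before D in some valid order, so D can sit as late as position 8 − 2 = 6.

6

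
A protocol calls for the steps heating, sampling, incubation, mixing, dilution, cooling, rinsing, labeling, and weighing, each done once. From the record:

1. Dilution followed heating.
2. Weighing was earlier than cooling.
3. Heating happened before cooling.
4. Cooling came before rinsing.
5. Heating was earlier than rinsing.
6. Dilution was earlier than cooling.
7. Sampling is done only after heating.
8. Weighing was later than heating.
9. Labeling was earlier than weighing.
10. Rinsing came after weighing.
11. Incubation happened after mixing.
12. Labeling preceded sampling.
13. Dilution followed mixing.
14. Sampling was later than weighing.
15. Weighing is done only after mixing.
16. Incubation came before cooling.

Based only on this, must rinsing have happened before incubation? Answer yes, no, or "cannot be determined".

no

Tracing the constraints gives incubation → cooling → rinsing, so incubation must come before rinsing.
That means rinsing cannot be before incubation.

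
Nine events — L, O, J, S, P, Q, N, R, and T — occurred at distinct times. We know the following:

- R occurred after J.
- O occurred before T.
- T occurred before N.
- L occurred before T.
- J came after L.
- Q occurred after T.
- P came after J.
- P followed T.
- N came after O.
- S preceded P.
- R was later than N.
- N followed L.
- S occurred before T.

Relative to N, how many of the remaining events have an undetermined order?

Forced before N: L, O, S, and T; forced after N: R.
That leaves J, P, and Q with no forced order relative to N — 3.

3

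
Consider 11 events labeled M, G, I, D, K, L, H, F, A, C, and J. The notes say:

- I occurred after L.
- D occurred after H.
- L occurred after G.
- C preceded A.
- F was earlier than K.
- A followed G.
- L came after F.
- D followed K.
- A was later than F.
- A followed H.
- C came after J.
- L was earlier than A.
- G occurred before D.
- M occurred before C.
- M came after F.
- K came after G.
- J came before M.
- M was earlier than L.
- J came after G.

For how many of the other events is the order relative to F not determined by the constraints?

Forced after F: A, C, D, I, K, L, and M.
That leaves G, H, and J with no forced order relative to F — 3.

3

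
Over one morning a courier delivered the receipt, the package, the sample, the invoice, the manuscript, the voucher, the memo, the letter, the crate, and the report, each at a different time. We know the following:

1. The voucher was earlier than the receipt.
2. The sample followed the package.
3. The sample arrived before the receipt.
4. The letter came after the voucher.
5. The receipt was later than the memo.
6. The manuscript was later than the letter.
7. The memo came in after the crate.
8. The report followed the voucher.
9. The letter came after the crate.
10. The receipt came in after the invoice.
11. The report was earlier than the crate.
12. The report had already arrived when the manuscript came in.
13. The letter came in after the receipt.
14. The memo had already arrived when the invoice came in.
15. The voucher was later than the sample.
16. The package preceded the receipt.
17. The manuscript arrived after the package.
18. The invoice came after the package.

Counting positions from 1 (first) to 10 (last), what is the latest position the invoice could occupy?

The invoice must come before the letter, the manuscript, and the receipt — 3 items forced after it.
Everything else can be placed before the invoice in some valid order, so the invoice can sit as late as position 10 − 3 = 7.

7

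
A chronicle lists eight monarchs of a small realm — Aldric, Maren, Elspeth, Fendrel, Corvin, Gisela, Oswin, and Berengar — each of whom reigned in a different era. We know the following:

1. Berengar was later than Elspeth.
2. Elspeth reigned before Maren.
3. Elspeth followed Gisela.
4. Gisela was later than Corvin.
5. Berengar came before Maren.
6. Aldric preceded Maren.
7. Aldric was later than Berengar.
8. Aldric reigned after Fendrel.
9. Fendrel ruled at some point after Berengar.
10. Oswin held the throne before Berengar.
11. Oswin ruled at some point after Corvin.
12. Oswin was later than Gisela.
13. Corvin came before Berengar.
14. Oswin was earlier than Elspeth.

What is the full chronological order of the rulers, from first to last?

The constraints fix every adjacent pair, so only one ordering works:
Corvin → Gisela → Oswin → Elspeth → Berengar → Fendrel → Aldric → Maren.

Corvin, Gisela, Oswin, Elspeth, Berengar, Fendrel, Aldric, Maren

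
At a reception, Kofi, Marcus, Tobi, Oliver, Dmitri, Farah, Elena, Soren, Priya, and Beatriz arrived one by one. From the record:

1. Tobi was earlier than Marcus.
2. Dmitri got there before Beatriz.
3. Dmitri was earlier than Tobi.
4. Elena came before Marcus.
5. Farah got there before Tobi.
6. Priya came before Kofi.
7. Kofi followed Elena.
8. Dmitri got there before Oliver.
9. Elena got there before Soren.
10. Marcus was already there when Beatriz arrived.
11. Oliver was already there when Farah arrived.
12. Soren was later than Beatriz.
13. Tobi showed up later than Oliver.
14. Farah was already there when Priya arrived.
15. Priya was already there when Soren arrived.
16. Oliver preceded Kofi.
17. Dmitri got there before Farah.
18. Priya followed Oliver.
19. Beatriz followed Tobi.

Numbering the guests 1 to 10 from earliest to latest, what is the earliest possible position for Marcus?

Dmitri, Elena, Farah, Oliver, and Tobi must all come before Marcus — 5 forced predecessors.
Nothing else is forced ahead of Marcus, so their earliest slot is position 5 + 1 = 6.

6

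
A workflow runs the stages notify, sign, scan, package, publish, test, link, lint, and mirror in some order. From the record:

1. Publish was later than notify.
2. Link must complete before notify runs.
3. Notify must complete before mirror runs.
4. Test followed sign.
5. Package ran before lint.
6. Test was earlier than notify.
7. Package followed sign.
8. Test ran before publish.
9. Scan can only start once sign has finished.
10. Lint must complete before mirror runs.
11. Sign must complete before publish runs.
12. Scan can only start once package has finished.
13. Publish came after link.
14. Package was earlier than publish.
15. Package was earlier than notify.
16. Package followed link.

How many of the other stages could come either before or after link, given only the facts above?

Forced after link: lint, mirror, notify, package, publish, and scan.
That leaves sign and test with no forced order relative to link — 2.

2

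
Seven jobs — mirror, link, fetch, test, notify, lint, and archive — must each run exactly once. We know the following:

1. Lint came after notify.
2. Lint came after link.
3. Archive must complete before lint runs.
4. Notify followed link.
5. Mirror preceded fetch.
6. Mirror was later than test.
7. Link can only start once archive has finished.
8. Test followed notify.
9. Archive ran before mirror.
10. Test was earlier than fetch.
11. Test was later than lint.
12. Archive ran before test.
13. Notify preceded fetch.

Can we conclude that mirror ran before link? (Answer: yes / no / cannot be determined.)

Tracing the constraints gives link → notify → test → mirror, so link must come before mirror.
That means mirror cannot be before link.

no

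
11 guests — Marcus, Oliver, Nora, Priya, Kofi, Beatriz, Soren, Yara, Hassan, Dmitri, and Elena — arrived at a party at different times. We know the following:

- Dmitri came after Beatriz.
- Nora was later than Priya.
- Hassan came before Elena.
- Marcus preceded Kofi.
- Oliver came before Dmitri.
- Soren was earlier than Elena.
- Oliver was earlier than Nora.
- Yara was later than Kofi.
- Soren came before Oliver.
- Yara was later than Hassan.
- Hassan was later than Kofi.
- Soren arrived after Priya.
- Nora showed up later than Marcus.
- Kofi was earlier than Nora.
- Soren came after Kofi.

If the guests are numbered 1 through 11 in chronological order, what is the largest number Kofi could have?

4

Kofi must come before Dmitri, Elena, Hassan, Nora, Oliver, Soren, and Yara — 7 guests forced after them.
Everything else can be placed before Kofi in some valid order, so Kofi can sit as late as position 11 − 7 = 4.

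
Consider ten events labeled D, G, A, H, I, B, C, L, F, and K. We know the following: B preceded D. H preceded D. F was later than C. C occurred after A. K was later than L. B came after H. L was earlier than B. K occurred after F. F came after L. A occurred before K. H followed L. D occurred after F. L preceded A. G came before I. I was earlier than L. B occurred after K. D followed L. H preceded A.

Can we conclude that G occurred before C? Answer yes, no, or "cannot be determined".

yes

Chain the constraints: G → I → L → A → C. Each link is directly stated, so G comes before C.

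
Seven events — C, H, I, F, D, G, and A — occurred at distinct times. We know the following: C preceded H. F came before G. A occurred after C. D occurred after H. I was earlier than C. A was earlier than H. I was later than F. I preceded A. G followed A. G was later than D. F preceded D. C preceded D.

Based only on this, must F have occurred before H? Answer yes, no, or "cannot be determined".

Chain the constraints: F → I → C → H. Each link is directly stated, so F comes before H.

yes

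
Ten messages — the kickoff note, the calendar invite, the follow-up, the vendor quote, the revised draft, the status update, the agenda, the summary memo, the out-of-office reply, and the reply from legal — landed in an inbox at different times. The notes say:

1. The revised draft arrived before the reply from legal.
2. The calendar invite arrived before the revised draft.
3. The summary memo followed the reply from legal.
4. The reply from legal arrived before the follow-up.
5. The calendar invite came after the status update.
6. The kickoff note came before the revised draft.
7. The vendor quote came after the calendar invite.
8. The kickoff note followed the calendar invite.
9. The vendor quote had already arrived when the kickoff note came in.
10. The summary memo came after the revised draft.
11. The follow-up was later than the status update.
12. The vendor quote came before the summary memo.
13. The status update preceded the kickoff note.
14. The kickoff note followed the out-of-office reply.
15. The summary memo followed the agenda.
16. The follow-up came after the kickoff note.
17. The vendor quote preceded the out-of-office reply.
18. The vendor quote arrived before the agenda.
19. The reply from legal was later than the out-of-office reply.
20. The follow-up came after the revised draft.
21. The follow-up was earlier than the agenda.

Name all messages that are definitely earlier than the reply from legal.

the calendar invite, the kickoff note, the out-of-office reply, the revised draft, the status update, the vendor quote

Directly stated before the reply from legal: the out-of-office reply and the revised draft.
The calendar invite reaches the reply from legal via the calendar invite → the revised draft → the reply from legal.
The kickoff note reaches the reply from legal via the kickoff note → the revised draft → the reply from legal.
The status update reaches the reply from legal via the status update → the kickoff note → the revised draft → the reply from legal.
Likewise the vendor quote reaches the reply from legal by chaining the stated constraints.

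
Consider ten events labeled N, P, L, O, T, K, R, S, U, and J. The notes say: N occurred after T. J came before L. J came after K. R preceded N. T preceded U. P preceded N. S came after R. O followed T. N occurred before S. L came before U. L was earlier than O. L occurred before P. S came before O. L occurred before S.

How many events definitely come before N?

Directly stated before N: P, R, and T.
J reaches N via J → L → P → N.
K reaches N via K → J → L → P → N.
L reaches N via L → P → N.
That's J, K, L, P, R, and T — 6 in all.

6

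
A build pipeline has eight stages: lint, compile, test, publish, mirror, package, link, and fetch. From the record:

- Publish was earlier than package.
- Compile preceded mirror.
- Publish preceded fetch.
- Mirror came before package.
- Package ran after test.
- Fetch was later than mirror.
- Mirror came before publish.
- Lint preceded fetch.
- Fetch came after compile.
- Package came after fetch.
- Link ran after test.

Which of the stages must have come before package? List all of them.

Directly stated before package: fetch, mirror, publish, and test.
Compile reaches package via compile → mirror → package.
Lint reaches package via lint → fetch → package.
No chain forces link ahead of package.

compile, fetch, lint, mirror, publish, test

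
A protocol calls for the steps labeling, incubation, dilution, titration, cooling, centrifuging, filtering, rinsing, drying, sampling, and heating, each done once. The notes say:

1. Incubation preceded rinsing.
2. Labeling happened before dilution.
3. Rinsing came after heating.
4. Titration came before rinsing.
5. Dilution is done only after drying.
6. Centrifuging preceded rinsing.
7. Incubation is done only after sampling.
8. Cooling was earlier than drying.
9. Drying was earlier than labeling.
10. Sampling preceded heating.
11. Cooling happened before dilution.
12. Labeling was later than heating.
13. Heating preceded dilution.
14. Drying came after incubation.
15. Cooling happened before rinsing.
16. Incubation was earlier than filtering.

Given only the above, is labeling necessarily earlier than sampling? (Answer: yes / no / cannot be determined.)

Tracing the constraints gives sampling → heating → labeling, so sampling must come before labeling.
That means labeling cannot be before sampling.

no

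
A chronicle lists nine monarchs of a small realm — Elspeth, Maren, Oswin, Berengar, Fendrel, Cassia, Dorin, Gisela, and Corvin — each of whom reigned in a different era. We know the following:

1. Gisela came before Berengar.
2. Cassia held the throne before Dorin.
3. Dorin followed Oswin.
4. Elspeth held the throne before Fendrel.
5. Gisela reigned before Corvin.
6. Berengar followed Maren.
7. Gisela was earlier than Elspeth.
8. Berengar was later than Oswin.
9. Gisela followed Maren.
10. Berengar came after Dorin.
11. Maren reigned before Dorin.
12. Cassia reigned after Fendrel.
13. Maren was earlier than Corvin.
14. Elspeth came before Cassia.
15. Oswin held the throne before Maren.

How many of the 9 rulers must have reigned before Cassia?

Directly stated before Cassia: Elspeth and Fendrel.
Gisela reaches Cassia via Gisela → Elspeth → Cassia.
Maren reaches Cassia via Maren → Gisela → Elspeth → Cassia.
Oswin reaches Cassia via Oswin → Maren → Gisela → Elspeth → Cassia.
No chain forces Dorin (or any of the others) ahead of Cassia.
That's Elspeth, Fendrel, Gisela, Maren, and Oswin — 5 in all.

5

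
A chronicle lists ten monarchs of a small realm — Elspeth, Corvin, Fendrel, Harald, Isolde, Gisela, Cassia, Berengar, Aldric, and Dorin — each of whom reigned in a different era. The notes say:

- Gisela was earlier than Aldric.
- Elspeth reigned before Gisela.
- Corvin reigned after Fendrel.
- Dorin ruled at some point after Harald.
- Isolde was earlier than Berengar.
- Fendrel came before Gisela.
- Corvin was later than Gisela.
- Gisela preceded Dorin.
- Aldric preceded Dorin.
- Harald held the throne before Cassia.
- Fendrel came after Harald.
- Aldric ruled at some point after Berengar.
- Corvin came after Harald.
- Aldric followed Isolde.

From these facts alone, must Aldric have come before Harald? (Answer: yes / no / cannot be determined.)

Tracing the constraints gives Harald → Fendrel → Gisela → Aldric, so Harald must come before Aldric.
That means Aldric cannot be before Harald.

no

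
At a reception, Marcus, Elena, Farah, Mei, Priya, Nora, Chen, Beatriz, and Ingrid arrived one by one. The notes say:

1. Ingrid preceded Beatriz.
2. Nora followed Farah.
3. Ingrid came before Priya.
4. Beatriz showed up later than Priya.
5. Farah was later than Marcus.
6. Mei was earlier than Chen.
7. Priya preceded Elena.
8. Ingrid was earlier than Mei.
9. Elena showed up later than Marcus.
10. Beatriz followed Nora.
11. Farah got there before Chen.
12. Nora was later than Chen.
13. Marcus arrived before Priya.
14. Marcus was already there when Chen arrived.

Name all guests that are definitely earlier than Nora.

Directly stated before Nora: Chen and Farah.
Ingrid reaches Nora via Ingrid → Mei → Chen → Nora.
Marcus reaches Nora via Marcus → Chen → Nora.
Mei reaches Nora via Mei → Chen → Nora.
No chain forces Elena (or any of the others) ahead of Nora.

Chen, Farah, Ingrid, Marcus, Mei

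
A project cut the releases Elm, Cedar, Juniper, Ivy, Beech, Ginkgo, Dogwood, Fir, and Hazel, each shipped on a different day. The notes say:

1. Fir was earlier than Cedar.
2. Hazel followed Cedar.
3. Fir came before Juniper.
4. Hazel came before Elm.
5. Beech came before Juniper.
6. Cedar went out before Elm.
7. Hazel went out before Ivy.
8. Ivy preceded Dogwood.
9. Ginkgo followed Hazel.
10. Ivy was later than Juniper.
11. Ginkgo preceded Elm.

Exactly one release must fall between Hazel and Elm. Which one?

Ginkgo

Tracing the constraints gives Hazel → Ginkgo → Elm, so Ginkgo sits after Hazel and before Elm.
No other release is forced both after Hazel and before Elm.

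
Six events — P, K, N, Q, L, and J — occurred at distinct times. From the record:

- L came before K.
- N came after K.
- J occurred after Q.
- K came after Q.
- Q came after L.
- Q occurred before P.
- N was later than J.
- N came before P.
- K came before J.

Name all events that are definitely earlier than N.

Directly stated before N: J and K.
L reaches N via L → K → N.
Q reaches N via Q → K → N.

J, K, L, Q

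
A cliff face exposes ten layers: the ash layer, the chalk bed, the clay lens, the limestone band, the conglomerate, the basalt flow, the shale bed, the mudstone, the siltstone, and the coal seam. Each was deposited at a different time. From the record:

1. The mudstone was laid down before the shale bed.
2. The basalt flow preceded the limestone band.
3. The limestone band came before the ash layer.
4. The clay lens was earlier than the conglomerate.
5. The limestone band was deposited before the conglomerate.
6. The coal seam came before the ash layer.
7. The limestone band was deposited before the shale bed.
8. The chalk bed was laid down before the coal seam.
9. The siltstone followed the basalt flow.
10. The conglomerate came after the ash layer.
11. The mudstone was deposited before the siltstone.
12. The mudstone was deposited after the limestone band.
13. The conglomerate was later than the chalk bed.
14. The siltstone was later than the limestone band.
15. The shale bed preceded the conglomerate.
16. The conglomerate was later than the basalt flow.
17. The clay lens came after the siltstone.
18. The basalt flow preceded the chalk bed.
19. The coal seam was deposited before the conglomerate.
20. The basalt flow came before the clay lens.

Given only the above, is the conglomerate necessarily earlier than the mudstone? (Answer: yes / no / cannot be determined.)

no

Tracing the constraints gives the mudstone → the shale bed → the conglomerate, so the mudstone must come before the conglomerate.
That means the conglomerate cannot be before the mudstone.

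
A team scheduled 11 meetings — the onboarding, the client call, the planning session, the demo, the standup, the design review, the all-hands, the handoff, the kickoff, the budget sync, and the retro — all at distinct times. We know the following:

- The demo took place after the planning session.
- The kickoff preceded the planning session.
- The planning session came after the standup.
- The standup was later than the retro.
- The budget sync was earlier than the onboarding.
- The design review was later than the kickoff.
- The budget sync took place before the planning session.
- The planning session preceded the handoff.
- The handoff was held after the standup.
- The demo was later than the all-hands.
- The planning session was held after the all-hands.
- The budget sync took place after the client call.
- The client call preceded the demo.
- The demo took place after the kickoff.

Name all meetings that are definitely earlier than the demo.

the all-hands, the budget sync, the client call, the kickoff, the planning session, the retro, the standup

Directly stated before the demo: the all-hands, the client call, the kickoff, and the planning session.
The budget sync reaches the demo via the budget sync → the planning session → the demo.
The retro reaches the demo via the retro → the standup → the planning session → the demo.
The standup reaches the demo via the standup → the planning session → the demo.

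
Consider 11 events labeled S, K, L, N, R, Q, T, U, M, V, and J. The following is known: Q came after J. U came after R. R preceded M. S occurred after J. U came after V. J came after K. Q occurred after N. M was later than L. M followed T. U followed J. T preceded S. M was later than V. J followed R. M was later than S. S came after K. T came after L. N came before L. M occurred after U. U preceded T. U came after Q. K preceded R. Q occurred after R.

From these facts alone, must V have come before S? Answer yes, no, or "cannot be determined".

Chain the constraints: V → U → T → S. Each link is directly stated, so V comes before S.

yes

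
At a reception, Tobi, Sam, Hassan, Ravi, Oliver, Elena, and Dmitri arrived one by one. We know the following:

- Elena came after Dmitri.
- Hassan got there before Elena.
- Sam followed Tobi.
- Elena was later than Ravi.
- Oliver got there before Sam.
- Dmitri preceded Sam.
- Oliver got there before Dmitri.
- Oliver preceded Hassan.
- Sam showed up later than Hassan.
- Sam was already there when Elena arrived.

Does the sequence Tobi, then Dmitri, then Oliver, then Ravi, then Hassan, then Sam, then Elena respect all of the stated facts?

no

The constraints require Oliver before Dmitri, but in the proposed sequence Dmitri appears ahead of Oliver. That one violation is enough.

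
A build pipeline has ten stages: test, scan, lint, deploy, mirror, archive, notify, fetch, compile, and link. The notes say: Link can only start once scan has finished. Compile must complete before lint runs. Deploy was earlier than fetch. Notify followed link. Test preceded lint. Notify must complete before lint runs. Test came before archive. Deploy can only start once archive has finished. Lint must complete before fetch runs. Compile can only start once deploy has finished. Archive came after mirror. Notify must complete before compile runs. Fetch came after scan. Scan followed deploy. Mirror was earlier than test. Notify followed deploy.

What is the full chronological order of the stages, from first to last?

mirror, test, archive, deploy, scan, link, notify, compile, lint, fetch

The constraints fix every adjacent pair, so only one ordering works:
mirror → test → archive → deploy → scan → link → notify → compile → lint → fetch.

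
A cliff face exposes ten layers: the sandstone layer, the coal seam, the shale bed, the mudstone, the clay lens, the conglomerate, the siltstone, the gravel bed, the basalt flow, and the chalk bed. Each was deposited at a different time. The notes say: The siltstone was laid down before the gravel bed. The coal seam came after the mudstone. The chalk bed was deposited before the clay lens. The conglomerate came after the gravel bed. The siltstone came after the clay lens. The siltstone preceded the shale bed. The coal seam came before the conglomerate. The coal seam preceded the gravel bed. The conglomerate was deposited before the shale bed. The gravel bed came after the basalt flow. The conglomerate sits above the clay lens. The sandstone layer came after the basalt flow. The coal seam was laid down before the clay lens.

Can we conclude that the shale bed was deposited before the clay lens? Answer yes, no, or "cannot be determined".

Tracing the constraints gives the clay lens → the conglomerate → the shale bed, so the clay lens must come before the shale bed.
That means the shale bed cannot be before the clay lens.

no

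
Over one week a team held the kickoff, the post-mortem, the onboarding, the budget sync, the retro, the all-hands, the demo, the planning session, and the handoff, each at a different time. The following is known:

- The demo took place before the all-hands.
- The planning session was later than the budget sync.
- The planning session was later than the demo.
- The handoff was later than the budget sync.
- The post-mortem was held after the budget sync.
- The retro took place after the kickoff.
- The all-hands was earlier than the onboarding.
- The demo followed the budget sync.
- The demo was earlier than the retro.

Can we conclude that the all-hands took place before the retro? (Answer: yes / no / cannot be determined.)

cannot be determined

No chain of stated constraints runs from the all-hands to the retro, and none runs from the retro to the all-hands either.
So the relative order of the all-hands and the retro is not fixed by the given facts.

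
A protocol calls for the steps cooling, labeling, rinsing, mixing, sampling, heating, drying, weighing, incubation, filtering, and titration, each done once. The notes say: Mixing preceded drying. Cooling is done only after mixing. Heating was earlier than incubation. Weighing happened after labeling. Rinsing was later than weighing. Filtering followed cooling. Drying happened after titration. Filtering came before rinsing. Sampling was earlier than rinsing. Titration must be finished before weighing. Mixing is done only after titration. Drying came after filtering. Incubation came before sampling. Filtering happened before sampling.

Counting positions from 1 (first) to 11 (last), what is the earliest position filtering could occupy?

Cooling, mixing, and titration must all come before filtering — 3 forced predecessors.
Nothing else is forced ahead of filtering, so its earliest slot is position 3 + 1 = 4.

4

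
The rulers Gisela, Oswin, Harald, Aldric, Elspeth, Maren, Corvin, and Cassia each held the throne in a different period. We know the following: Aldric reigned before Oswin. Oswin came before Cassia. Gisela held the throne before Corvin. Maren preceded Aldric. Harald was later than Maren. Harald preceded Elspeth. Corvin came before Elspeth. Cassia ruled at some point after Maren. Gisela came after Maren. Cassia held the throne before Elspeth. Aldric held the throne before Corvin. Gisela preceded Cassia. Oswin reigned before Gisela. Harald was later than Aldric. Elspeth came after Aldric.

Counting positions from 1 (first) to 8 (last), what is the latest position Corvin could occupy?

Corvin must come before Elspeth — 1 ruler forced after them.
Everything else can be placed before Corvin in some valid order, so Corvin can sit as late as position 8 − 1 = 7.

7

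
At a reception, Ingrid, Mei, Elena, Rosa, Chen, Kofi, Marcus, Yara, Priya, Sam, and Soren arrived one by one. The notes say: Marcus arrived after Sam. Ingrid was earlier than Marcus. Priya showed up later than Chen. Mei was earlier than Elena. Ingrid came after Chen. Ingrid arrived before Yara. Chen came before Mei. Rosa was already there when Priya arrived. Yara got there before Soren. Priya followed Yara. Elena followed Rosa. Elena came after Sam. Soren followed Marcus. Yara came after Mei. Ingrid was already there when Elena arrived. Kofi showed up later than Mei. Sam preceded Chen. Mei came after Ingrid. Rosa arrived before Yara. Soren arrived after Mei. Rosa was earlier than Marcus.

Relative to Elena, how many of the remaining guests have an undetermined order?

5

Forced before Elena: Chen, Ingrid, Mei, Rosa, and Sam.
That leaves Kofi, Marcus, Priya, Soren, and Yara with no forced order relative to Elena — 5.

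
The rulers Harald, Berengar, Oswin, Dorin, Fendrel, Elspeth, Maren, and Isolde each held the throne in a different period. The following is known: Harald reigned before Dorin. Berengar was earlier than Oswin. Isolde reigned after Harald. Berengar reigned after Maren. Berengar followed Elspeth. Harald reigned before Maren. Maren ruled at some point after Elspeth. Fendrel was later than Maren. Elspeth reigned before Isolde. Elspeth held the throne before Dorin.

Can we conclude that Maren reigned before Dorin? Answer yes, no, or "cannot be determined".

cannot be determined

No chain of stated constraints runs from Maren to Dorin, and none runs from Dorin to Maren either.
So the relative order of Maren and Dorin is not fixed by the given facts.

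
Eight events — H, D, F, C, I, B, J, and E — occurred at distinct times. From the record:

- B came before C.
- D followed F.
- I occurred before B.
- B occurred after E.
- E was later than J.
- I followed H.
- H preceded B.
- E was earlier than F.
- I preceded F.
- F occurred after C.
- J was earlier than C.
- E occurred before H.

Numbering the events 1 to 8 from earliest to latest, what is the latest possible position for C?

C must come before D and F — 2 events forced after it.
Everything else can be placed before C in some valid order, so C can sit as late as position 8 − 2 = 6.

6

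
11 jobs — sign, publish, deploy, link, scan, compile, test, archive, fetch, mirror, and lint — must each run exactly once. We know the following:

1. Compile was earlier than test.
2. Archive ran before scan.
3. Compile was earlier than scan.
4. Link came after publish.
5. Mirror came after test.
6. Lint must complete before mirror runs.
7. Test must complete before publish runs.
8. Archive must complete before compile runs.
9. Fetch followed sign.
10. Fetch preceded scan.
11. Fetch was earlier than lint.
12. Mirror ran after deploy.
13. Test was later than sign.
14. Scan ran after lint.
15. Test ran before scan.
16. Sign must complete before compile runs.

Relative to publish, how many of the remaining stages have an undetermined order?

5

Forced before publish: archive, compile, sign, and test; forced after publish: link.
That leaves deploy, fetch, lint, mirror, and scan with no forced order relative to publish — 5.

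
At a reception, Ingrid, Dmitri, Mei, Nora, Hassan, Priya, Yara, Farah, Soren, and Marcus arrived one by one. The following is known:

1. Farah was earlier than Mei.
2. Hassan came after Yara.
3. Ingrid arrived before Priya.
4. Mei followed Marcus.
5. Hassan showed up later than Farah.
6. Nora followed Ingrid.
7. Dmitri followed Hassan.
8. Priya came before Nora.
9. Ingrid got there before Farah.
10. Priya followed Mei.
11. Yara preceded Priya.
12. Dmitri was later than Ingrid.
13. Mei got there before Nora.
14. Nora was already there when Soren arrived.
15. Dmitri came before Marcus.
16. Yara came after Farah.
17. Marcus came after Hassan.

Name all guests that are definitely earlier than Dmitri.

Directly stated before Dmitri: Hassan and Ingrid.
Farah reaches Dmitri via Farah → Hassan → Dmitri.
Yara reaches Dmitri via Yara → Hassan → Dmitri.
No chain forces Priya (or any of the others) ahead of Dmitri.

Farah, Hassan, Ingrid, Yara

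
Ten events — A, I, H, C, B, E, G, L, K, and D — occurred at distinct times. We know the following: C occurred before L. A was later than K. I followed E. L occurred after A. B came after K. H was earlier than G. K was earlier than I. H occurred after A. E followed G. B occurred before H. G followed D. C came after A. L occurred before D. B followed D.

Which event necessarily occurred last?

Every other event has a chain of constraints placing it before I, so I is last.

I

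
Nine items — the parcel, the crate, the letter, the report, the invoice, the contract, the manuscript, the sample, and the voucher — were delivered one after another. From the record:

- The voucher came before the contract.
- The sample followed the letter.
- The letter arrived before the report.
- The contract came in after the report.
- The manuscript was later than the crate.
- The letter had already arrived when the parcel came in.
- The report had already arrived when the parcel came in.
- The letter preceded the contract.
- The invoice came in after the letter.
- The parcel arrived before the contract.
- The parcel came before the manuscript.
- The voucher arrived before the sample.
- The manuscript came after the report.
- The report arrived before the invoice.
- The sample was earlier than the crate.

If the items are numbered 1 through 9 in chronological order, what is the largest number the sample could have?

7

The sample must come before the crate and the manuscript — 2 items forced after it.
Everything else can be placed before the sample in some valid order, so the sample can sit as late as position 9 − 2 = 7.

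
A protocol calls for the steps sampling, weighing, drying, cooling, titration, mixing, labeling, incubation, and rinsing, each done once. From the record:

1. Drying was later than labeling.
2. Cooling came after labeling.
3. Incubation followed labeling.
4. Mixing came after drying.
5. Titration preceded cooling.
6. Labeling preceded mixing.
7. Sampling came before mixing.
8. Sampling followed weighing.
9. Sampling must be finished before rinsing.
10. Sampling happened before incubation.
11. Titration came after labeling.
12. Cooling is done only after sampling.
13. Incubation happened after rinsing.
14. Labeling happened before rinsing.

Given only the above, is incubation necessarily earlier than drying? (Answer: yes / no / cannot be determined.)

cannot be determined

No chain of stated constraints runs from incubation to drying, and none runs from drying to incubation either.
So the relative order of incubation and drying is not fixed by the given facts.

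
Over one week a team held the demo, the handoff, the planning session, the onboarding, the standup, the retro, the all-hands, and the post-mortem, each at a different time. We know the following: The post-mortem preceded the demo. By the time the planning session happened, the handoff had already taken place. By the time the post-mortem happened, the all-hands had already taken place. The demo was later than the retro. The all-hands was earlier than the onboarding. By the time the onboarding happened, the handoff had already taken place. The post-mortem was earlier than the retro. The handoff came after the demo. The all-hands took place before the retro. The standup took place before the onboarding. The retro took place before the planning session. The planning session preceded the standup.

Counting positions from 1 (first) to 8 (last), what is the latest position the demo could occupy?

The demo must come before the handoff, the onboarding, the planning session, and the standup — 4 meetings forced after it.
Everything else can be placed before the demo in some valid order, so the demo can sit as late as position 8 − 4 = 4.

4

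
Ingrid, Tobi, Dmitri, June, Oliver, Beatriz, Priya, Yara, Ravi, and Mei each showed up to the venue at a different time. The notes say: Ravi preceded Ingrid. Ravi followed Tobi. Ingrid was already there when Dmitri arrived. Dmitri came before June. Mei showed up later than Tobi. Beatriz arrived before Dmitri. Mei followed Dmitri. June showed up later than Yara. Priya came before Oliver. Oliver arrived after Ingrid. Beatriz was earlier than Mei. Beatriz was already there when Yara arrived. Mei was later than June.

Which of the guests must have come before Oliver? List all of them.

Directly stated before Oliver: Ingrid and Priya.
Ravi reaches Oliver via Ravi → Ingrid → Oliver.
Tobi reaches Oliver via Tobi → Ravi → Ingrid → Oliver.

Ingrid, Priya, Ravi, Tobi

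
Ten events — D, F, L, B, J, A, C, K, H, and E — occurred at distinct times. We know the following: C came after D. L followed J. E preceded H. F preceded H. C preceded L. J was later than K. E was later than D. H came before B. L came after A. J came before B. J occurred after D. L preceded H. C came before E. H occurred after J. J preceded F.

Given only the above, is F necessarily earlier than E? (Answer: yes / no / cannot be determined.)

No chain of stated constraints runs from F to E, and none runs from E to F either.
So the relative order of F and E is not fixed by the given facts.

cannot be determined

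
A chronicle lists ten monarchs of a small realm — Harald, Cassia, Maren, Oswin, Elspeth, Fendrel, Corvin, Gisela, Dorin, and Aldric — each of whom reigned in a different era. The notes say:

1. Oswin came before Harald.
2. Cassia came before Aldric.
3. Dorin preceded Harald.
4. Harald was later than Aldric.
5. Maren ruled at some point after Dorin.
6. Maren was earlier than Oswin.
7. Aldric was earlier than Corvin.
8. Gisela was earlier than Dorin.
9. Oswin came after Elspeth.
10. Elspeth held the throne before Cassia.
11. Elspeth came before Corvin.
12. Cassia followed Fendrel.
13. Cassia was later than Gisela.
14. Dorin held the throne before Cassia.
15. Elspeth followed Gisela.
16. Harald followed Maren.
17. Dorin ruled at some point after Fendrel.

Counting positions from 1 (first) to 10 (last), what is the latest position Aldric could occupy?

Aldric must come before Corvin and Harald — 2 rulers forced after them.
Everything else can be placed before Aldric in some valid order, so Aldric can sit as late as position 10 − 2 = 8.

8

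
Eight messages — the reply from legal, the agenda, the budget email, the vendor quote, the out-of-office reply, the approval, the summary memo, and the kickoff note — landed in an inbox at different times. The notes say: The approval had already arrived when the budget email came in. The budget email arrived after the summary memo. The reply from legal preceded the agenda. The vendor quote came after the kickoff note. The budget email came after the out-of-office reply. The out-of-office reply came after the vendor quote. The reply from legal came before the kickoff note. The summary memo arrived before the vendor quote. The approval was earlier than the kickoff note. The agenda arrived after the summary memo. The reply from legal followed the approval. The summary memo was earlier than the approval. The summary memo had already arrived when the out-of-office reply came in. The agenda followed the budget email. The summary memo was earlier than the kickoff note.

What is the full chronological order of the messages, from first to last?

The constraints fix every adjacent pair, so only one ordering works:
the summary memo → the approval → the reply from legal → the kickoff note → the vendor quote → the out-of-office reply → the budget email → the agenda.

the summary memo, the approval, the reply from legal, the kickoff note, the vendor quote, the out-of-office reply, the budget email, the agenda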